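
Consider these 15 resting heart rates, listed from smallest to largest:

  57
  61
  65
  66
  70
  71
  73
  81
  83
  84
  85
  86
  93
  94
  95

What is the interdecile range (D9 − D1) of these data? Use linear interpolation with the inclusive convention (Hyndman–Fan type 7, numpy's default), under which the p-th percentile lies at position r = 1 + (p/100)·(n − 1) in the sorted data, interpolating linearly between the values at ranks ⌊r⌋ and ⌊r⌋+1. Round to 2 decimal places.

31.00

n = 15.
P10: r = 2.4; ranks 2–3 are 61, 65; interpolating gives 62.6.
P90: r = 13.6; ranks 13–14 are 93, 94; interpolating gives 93.6.
Difference: 93.6 − 62.6 = 31.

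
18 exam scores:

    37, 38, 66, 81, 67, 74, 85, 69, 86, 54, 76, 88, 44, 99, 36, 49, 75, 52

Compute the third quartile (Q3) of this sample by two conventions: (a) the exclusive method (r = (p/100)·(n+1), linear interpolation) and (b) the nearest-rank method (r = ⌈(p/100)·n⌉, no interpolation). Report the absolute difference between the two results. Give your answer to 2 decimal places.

Sorted: 36, 37, 38, 44, 49, 52, 54, 66, 67, 69, 74, 75, 76, 81, 85, 86, 88, 99.
n = 18.
(a) r = 14.25; between ranks 14 (81) and 15 (85): 82.
(b) the nearest-rank method: rank 14 → 81.
|82 − 81| = 1.

1.00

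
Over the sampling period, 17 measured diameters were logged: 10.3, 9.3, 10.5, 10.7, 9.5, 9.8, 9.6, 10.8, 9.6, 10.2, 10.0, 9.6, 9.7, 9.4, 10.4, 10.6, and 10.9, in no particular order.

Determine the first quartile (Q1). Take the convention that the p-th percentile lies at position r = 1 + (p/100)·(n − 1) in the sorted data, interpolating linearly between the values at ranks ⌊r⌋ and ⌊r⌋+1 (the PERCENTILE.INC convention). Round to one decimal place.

Sorted: 9.3, 9.4, 9.5, 9.6, 9.6, 9.6, 9.7, 9.8, 10.0, 10.2, 10.3, 10.4, 10.5, 10.6, 10.7, 10.8, 10.9.
n = 17.
r = 1 + (25/100)·(17 − 1) = 1 + 4 = 5.
r is an integer, so P25 is the value at rank 5: 9.6.

9.6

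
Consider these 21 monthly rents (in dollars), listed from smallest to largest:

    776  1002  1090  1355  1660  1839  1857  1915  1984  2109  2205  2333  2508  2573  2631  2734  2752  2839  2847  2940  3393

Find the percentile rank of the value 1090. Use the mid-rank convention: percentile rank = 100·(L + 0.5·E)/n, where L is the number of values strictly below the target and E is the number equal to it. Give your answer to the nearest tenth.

Count below 1090: L = 2; count equal: E = 1; n = 21.
Percentile rank = 100·(2 + 0.5·1)/21 = 100·2.5/21 = 11.9.

11.9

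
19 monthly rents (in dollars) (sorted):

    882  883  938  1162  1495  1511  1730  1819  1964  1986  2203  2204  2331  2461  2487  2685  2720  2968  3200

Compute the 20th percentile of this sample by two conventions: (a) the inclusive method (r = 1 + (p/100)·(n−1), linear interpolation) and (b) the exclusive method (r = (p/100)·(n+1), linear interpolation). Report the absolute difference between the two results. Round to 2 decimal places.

199.80

n = 19.
(a) r = 4.6; between ranks 4 (1162) and 5 (1495): 1361.8.
(b) r = 4 → value at rank 4 = 1162.
|1361.8 − 1162| = 199.8.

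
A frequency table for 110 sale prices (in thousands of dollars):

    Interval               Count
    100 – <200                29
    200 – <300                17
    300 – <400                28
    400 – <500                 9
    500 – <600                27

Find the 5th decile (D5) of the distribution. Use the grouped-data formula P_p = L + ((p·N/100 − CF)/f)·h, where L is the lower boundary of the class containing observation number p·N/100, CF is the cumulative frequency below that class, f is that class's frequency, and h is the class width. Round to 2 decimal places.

332.14

N = 110; target position k = 50/100 · 110 = 55.
Cumulative frequencies: 29, 46, 74, 83, 110.
Observation 55 falls in the class 300 – <400.
L = 300, CF = 46, f = 28, h = 100.
P50 = 300 + ((55 − 46)/28)·100 = 300 + 32.1429 = 332.143.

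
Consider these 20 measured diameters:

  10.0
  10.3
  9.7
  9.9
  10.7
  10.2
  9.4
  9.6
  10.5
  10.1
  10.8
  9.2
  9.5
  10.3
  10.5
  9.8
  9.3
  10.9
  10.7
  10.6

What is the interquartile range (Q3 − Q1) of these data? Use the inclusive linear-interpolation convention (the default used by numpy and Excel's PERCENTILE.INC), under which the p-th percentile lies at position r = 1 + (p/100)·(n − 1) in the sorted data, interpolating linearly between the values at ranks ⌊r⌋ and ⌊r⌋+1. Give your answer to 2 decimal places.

0.85

Sorted: 9.2, 9.3, 9.4, 9.5, 9.6, 9.7, 9.8, 9.9, 10.0, 10.1, 10.2, 10.3, 10.3, 10.5, 10.5, 10.6, 10.7, 10.7, 10.8, 10.9.
n = 20.
P25: r = 5.75; ranks 5–6 are 9.6, 9.7; interpolating gives 9.675.
P75: r = 15.25; ranks 15–16 are 10.5, 10.6; interpolating gives 10.525.
Difference: 10.525 − 9.675 = 0.85.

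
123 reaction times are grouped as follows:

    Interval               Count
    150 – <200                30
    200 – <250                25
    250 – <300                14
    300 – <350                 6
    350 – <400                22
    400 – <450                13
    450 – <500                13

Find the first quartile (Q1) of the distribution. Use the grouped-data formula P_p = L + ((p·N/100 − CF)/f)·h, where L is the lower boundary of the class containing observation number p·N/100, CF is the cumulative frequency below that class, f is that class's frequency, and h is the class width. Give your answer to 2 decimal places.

201.50

N = 123; target position k = 25/100 · 123 = 30.75.
Cumulative frequencies: 30, 55, 69, 75, 97, 110, 123.
Observation 30.75 falls in the class 200 – <250.
L = 200, CF = 30, f = 25, h = 50.
P25 = 200 + ((30.75 − 30)/25)·50 = 200 + 1.5 = 201.5.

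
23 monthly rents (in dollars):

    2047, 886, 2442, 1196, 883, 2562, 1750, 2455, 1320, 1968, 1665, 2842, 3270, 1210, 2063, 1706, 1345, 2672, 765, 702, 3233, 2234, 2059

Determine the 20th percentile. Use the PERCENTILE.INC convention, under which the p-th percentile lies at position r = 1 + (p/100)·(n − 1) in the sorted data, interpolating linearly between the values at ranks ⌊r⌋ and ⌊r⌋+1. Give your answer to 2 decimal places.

Sorted: 702, 765, 883, 886, 1196, 1210, 1320, 1345, 1665, 1706, 1750, 1968, 2047, 2059, 2063, 2234, 2442, 2455, 2562, 2672, 2842, 3233, 3270.
n = 23.
r = 1 + (20/100)·(23 − 1) = 1 + 4.4 = 5.4.
Rank 5 is 1196 and rank 6 is 1210.
Interpolate: 1196 + 0.4·(1210 − 1196) = 1196 + 0.4·14 = 1201.6.

1201.60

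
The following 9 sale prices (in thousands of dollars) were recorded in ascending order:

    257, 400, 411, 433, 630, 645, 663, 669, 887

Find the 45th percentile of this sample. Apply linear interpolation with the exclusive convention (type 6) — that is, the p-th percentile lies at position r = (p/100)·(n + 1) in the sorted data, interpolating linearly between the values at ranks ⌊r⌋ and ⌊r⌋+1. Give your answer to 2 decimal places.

531.50

n = 9.
r = (45/100)·(9 + 1) = 4.5.
Rank 4 is 433 and rank 5 is 630.
Interpolate: 433 + 0.5·(630 − 433) = 433 + 0.5·197 = 531.5.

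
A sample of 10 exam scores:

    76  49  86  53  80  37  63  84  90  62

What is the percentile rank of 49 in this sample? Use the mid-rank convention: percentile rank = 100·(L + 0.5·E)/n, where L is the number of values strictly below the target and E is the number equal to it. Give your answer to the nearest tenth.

Sorted: 37, 49, 53, 62, 63, 76, 80, 84, 86, 90.
Count below 49: L = 1; count equal: E = 1; n = 10.
Percentile rank = 100·(1 + 0.5·1)/10 = 100·1.5/10 = 15.

15.0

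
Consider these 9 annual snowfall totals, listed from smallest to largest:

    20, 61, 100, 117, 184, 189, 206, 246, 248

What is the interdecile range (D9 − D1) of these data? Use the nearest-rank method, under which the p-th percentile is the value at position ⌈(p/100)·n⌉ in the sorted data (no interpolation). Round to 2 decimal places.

228.00

n = 9.
P10: rank ⌈10/100·9⌉ = 1 → 20.
P90: rank ⌈90/100·9⌉ = 9 → 248.
Difference: 248 − 20 = 228.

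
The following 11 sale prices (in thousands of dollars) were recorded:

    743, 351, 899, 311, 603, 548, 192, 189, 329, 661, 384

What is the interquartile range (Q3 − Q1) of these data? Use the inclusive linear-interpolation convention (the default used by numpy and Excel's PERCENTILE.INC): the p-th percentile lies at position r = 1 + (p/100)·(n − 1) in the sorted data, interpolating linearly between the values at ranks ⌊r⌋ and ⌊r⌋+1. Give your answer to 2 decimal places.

Sorted: 189, 192, 311, 329, 351, 384, 548, 603, 661, 743, 899.
n = 11.
P25: r = 3.5; ranks 3–4 are 311, 329; interpolating gives 320.
P75: r = 8.5; ranks 8–9 are 603, 661; interpolating gives 632.
Difference: 632 − 320 = 312.

312.00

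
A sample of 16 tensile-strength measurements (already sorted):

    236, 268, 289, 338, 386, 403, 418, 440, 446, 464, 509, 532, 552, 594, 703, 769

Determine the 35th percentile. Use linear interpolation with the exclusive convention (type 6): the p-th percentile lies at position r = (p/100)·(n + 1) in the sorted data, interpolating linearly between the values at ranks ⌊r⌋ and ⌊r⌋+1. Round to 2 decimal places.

n = 16.
r = (35/100)·(16 + 1) = 5.95.
Rank 5 is 386 and rank 6 is 403.
Interpolate: 386 + 0.95·(403 − 386) = 386 + 0.95·17 = 402.15.

402.15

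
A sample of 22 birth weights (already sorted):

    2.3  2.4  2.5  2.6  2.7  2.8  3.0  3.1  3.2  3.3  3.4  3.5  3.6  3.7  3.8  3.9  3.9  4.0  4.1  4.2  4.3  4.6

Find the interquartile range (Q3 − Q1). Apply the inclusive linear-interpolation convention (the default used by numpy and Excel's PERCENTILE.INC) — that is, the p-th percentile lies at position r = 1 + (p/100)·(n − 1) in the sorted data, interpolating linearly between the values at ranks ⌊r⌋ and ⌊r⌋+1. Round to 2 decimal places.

1.05

n = 22.
P25: r = 6.25; ranks 6–7 are 2.8, 3.0; interpolating gives 2.85.
P75: r = 16.75; ranks 16–17 are 3.9, 3.9; interpolating gives 3.9.
Difference: 3.9 − 2.85 = 1.05.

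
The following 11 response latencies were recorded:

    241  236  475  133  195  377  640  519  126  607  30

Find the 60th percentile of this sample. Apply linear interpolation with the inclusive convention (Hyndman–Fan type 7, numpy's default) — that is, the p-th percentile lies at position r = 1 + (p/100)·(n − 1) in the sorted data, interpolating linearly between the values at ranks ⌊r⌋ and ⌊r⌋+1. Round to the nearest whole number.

Sorted: 30, 126, 133, 195, 236, 241, 377, 475, 519, 607, 640.
n = 11.
r = 1 + (60/100)·(11 − 1) = 1 + 6 = 7.
r is an integer, so P60 is the value at rank 7: 377.

377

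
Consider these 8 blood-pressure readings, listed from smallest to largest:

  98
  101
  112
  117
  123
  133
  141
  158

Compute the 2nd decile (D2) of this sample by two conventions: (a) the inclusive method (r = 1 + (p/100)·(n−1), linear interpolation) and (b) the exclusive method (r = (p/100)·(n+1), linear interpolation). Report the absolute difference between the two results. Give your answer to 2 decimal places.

n = 8.
(a) r = 2.4; between ranks 2 (101) and 3 (112): 105.4.
(b) r = 1.8; between ranks 1 (98) and 2 (101): 100.4.
|105.4 − 100.4| = 5.

5.00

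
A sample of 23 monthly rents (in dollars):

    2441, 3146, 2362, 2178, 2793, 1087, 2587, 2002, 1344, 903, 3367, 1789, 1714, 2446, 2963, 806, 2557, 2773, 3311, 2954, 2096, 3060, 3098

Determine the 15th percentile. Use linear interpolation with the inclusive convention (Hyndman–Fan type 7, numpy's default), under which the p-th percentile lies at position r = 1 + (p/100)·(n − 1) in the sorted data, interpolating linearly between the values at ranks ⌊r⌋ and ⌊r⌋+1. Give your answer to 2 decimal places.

1455.00

Sorted: 806, 903, 1087, 1344, 1714, 1789, 2002, 2096, 2178, 2362, 2441, 2446, 2557, 2587, 2773, 2793, 2954, 2963, 3060, 3098, 3146, 3311, 3367.
n = 23.
r = 1 + (15/100)·(23 − 1) = 1 + 3.3 = 4.3.
Rank 4 is 1344 and rank 5 is 1714.
Interpolate: 1344 + 0.3·(1714 − 1344) = 1344 + 0.3·370 = 1455.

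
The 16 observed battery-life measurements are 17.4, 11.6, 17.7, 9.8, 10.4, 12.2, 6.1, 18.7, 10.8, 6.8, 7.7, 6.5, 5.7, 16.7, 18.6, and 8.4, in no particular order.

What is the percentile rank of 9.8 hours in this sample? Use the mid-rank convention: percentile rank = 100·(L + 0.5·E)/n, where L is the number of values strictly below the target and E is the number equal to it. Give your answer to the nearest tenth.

40.6

Sorted: 5.7, 6.1, 6.5, 6.8, 7.7, 8.4, 9.8, 10.4, 10.8, 11.6, 12.2, 16.7, 17.4, 17.7, 18.6, 18.7.
Count below 9.8: L = 6; count equal: E = 1; n = 16.
Percentile rank = 100·(6 + 0.5·1)/16 = 100·6.5/16 = 40.62.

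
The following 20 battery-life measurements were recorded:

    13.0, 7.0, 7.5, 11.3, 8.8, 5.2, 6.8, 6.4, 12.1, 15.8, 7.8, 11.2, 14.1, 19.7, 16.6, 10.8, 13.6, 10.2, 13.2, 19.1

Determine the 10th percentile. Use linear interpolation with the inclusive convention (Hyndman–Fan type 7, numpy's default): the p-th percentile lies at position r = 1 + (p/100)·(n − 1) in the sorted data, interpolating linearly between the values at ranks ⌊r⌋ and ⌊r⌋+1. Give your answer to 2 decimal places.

Sorted: 5.2, 6.4, 6.8, 7.0, 7.5, 7.8, 8.8, 10.2, 10.8, 11.2, 11.3, 12.1, 13.0, 13.2, 13.6, 14.1, 15.8, 16.6, 19.1, 19.7.
n = 20.
r = 1 + (10/100)·(20 − 1) = 1 + 1.9 = 2.9.
Rank 2 is 6.4 and rank 3 is 6.8.
Interpolate: 6.4 + 0.9·(6.8 − 6.4) = 6.4 + 0.9·0.4 = 6.76.

6.76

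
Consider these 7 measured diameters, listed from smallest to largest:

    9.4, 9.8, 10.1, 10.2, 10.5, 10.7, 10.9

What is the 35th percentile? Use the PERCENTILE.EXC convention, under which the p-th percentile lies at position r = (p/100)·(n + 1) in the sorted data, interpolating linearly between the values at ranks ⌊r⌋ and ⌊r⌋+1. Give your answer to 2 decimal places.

n = 7.
r = (35/100)·(7 + 1) = 2.8.
Rank 2 is 9.8 and rank 3 is 10.1.
Interpolate: 9.8 + 0.8·(10.1 − 9.8) = 9.8 + 0.8·0.3 = 10.04.

10.04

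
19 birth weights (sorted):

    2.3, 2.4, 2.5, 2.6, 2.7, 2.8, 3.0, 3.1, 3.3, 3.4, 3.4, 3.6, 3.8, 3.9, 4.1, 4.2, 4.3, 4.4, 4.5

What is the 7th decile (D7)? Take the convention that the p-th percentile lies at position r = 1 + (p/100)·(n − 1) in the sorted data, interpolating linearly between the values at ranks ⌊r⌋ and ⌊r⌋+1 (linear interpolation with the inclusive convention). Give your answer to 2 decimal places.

n = 19.
r = 1 + (70/100)·(19 − 1) = 1 + 12.6 = 13.6.
Rank 13 is 3.8 and rank 14 is 3.9.
Interpolate: 3.8 + 0.6·(3.9 − 3.8) = 3.8 + 0.6·0.1 = 3.86.

3.86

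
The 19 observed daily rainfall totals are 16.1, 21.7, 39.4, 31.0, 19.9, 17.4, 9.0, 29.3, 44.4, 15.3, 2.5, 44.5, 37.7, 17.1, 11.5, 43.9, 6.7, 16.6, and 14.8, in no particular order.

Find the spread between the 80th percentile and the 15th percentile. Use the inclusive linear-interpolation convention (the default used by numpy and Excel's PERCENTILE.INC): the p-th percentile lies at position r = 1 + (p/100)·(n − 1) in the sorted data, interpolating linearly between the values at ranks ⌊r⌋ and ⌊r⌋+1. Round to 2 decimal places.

27.63

Sorted: 2.5, 6.7, 9.0, 11.5, 14.8, 15.3, 16.1, 16.6, 17.1, 17.4, 19.9, 21.7, 29.3, 31.0, 37.7, 39.4, 43.9, 44.4, 44.5.
n = 19.
P15: r = 3.7; ranks 3–4 are 9.0, 11.5; interpolating gives 10.75.
P80: r = 15.4; ranks 15–16 are 37.7, 39.4; interpolating gives 38.38.
Difference: 38.38 − 10.75 = 27.63.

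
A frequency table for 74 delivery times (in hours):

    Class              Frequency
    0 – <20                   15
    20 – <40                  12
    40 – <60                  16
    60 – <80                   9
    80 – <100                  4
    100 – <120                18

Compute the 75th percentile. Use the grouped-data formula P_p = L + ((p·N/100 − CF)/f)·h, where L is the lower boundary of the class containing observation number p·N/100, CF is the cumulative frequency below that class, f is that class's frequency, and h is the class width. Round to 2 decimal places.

97.50

N = 74; target position k = 75/100 · 74 = 55.5.
Cumulative frequencies: 15, 27, 43, 52, 56, 74.
Observation 55.5 falls in the class 80 – <100.
L = 80, CF = 52, f = 4, h = 20.
P75 = 80 + ((55.5 − 52)/4)·20 = 80 + 17.5 = 97.5.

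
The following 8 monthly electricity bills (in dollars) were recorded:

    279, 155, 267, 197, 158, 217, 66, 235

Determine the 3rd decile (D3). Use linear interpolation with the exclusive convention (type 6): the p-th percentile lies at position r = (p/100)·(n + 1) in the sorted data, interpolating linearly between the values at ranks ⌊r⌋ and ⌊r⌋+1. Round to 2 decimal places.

Sorted: 66, 155, 158, 197, 217, 235, 267, 279.
n = 8.
r = (30/100)·(8 + 1) = 2.7.
Rank 2 is 155 and rank 3 is 158.
Interpolate: 155 + 0.7·(158 − 155) = 155 + 0.7·3 = 157.1.

157.10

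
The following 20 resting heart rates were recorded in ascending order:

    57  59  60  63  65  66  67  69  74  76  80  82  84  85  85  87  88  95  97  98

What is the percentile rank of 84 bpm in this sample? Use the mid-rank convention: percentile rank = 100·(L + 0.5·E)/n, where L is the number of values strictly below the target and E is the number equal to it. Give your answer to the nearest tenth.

Count below 84: L = 12; count equal: E = 1; n = 20.
Percentile rank = 100·(12 + 0.5·1)/20 = 100·12.5/20 = 62.5.

62.5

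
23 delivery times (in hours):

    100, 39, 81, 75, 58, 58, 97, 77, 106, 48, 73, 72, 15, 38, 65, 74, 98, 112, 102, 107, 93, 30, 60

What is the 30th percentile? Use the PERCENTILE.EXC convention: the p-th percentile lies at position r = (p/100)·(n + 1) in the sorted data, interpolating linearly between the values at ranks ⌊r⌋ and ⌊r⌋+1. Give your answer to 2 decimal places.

58.40

Sorted: 15, 30, 38, 39, 48, 58, 58, 60, 65, 72, 73, 74, 75, 77, 81, 93, 97, 98, 100, 102, 106, 107, 112.
n = 23.
r = (30/100)·(23 + 1) = 7.2.
Rank 7 is 58 and rank 8 is 60.
Interpolate: 58 + 0.2·(60 − 58) = 58 + 0.2·2 = 58.4.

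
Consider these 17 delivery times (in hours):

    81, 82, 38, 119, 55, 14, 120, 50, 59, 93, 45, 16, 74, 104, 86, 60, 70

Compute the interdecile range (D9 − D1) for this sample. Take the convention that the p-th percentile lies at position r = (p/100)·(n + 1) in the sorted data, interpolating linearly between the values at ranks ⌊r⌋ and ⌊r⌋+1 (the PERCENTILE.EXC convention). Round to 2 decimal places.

Sorted: 14, 16, 38, 45, 50, 55, 59, 60, 70, 74, 81, 82, 86, 93, 104, 119, 120.
n = 17.
P10: r = 1.8; ranks 1–2 are 14, 16; interpolating gives 15.6.
P90: r = 16.2; ranks 16–17 are 119, 120; interpolating gives 119.2.
Difference: 119.2 − 15.6 = 103.6.

103.60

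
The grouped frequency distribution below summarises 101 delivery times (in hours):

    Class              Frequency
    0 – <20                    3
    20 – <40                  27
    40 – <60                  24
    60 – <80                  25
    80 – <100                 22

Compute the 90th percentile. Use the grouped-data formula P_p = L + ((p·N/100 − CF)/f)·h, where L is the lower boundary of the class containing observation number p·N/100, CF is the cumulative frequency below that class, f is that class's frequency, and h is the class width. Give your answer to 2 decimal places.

90.82

N = 101; target position k = 90/100 · 101 = 90.9.
Cumulative frequencies: 3, 30, 54, 79, 101.
Observation 90.9 falls in the class 80 – <100.
L = 80, CF = 79, f = 22, h = 20.
P90 = 80 + ((90.9 − 79)/22)·20 = 80 + 10.8182 = 90.8182.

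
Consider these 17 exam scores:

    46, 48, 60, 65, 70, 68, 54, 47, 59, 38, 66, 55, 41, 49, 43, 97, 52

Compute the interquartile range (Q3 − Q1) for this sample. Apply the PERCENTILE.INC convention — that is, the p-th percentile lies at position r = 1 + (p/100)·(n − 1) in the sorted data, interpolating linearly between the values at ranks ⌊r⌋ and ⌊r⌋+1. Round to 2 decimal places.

Sorted: 38, 41, 43, 46, 47, 48, 49, 52, 54, 55, 59, 60, 65, 66, 68, 70, 97.
n = 17.
P25: r = 5 (integer) → 47.
P75: r = 13 (integer) → 65.
Difference: 65 − 47 = 18.

18.00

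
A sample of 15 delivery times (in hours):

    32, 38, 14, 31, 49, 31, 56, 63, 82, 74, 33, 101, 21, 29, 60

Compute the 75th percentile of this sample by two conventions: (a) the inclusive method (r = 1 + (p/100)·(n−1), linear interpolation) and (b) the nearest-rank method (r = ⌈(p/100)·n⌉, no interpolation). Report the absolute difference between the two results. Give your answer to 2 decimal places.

1.50

Sorted: 14, 21, 29, 31, 31, 32, 33, 38, 49, 56, 60, 63, 74, 82, 101.
n = 15.
(a) r = 11.5; between ranks 11 (60) and 12 (63): 61.5.
(b) the nearest-rank method: rank 12 → 63.
|61.5 − 63| = 1.5.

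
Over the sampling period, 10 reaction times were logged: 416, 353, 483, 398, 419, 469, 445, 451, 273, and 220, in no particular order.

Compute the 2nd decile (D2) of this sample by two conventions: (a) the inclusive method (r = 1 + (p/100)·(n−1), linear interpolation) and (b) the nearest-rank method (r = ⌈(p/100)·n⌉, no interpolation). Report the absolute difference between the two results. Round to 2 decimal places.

Sorted: 220, 273, 353, 398, 416, 419, 445, 451, 469, 483.
n = 10.
(a) r = 2.8; between ranks 2 (273) and 3 (353): 337.
(b) the nearest-rank method: rank 2 → 273.
|337 − 273| = 64.

64.00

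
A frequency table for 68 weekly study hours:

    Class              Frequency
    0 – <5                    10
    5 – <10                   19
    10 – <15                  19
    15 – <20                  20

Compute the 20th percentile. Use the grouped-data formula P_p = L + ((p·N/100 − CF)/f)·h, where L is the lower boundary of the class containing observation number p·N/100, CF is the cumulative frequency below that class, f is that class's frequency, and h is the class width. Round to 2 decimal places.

5.95

N = 68; target position k = 20/100 · 68 = 13.6.
Cumulative frequencies: 10, 29, 48, 68.
Observation 13.6 falls in the class 5 – <10.
L = 5, CF = 10, f = 19, h = 5.
P20 = 5 + ((13.6 − 10)/19)·5 = 5 + 0.947368 = 5.94737.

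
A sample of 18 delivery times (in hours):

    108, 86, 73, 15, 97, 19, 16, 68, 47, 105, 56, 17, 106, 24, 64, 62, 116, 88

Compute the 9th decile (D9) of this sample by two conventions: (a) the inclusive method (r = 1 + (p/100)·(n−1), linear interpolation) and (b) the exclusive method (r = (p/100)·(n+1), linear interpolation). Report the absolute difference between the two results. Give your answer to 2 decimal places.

2.20

Sorted: 15, 16, 17, 19, 24, 47, 56, 62, 64, 68, 73, 86, 88, 97, 105, 106, 108, 116.
n = 18.
(a) r = 16.3; between ranks 16 (106) and 17 (108): 106.6.
(b) r = 17.1; between ranks 17 (108) and 18 (116): 108.8.
|106.6 − 108.8| = 2.2.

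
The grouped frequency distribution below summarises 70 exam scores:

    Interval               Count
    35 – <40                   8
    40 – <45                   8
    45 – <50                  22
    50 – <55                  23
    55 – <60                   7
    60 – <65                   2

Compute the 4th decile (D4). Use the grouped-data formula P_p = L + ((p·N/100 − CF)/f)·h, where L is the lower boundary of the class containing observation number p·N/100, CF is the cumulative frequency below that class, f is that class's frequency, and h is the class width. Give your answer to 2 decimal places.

N = 70; target position k = 40/100 · 70 = 28.
Cumulative frequencies: 8, 16, 38, 61, 68, 70.
Observation 28 falls in the class 45 – <50.
L = 45, CF = 16, f = 22, h = 5.
P40 = 45 + ((28 − 16)/22)·5 = 45 + 2.72727 = 47.7273.

47.73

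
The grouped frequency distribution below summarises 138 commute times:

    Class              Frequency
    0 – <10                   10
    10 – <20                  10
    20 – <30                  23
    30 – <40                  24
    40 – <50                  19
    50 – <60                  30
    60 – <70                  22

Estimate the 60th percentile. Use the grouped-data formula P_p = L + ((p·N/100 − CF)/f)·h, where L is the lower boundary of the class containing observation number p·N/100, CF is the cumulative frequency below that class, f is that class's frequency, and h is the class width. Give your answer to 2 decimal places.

48.32

N = 138; target position k = 60/100 · 138 = 82.8.
Cumulative frequencies: 10, 20, 43, 67, 86, 116, 138.
Observation 82.8 falls in the class 40 – <50.
L = 40, CF = 67, f = 19, h = 10.
P60 = 40 + ((82.8 − 67)/19)·10 = 40 + 8.31579 = 48.3158.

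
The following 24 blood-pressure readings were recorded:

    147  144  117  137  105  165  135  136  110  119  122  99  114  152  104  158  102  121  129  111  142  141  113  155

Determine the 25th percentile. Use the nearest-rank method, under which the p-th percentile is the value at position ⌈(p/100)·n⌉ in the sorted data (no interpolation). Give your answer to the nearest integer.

Sorted: 99, 102, 104, 105, 110, 111, 113, 114, 117, 119, 121, 122, 129, 135, 136, 137, 141, 142, 144, 147, 152, 155, 158, 165.
n = 24.
Position = ⌈25/100 · 24⌉ = ⌈6⌉ = 6.
The value at rank 6 is 111.

111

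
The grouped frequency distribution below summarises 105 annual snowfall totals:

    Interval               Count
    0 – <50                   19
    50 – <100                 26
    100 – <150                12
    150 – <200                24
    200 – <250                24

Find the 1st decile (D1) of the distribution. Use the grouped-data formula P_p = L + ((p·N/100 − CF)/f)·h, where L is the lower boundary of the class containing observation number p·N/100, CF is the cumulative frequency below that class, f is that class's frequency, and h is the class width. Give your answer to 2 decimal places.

N = 105; target position k = 10/100 · 105 = 10.5.
Cumulative frequencies: 19, 45, 57, 81, 105.
Observation 10.5 falls in the class 0 – <50.
L = 0, CF = 0, f = 19, h = 50.
P10 = 0 + ((10.5 − 0)/19)·50 = 0 + 27.6316 = 27.6316.

27.63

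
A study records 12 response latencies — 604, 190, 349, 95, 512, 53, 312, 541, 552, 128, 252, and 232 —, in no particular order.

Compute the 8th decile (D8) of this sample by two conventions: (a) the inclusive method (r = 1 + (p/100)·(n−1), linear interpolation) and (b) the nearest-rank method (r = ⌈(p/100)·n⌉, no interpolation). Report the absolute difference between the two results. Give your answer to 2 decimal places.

Sorted: 53, 95, 128, 190, 232, 252, 312, 349, 512, 541, 552, 604.
n = 12.
(a) r = 9.8; between ranks 9 (512) and 10 (541): 535.2.
(b) the nearest-rank method: rank 10 → 541.
|535.2 − 541| = 5.8.

5.80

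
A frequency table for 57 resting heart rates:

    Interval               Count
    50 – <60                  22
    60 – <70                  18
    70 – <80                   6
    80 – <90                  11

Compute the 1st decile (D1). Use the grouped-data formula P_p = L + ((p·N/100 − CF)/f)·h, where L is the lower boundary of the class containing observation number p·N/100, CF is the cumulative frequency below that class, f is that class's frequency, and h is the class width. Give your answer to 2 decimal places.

52.59

N = 57; target position k = 10/100 · 57 = 5.7.
Cumulative frequencies: 22, 40, 46, 57.
Observation 5.7 falls in the class 50 – <60.
L = 50, CF = 0, f = 22, h = 10.
P10 = 50 + ((5.7 − 0)/22)·10 = 50 + 2.59091 = 52.5909.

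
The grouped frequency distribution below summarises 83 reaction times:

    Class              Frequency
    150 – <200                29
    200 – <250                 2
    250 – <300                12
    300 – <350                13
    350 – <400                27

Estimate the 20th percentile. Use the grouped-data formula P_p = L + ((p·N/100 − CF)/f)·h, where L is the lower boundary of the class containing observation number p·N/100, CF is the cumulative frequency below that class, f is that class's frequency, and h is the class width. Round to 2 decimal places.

178.62

N = 83; target position k = 20/100 · 83 = 16.6.
Cumulative frequencies: 29, 31, 43, 56, 83.
Observation 16.6 falls in the class 150 – <200.
L = 150, CF = 0, f = 29, h = 50.
P20 = 150 + ((16.6 − 0)/29)·50 = 150 + 28.6207 = 178.621.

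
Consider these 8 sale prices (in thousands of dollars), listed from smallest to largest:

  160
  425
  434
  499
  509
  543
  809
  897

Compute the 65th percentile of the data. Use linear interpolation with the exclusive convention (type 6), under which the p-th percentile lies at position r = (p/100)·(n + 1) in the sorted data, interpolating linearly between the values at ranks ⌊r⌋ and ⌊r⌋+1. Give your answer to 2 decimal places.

537.90

n = 8.
r = (65/100)·(8 + 1) = 5.85.
Rank 5 is 509 and rank 6 is 543.
Interpolate: 509 + 0.85·(543 − 509) = 509 + 0.85·34 = 537.9.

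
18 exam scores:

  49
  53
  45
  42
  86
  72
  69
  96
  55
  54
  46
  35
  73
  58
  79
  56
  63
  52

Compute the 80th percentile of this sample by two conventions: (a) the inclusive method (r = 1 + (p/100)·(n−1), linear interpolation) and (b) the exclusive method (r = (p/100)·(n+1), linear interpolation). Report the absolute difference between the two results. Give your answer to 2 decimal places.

1.60

Sorted: 35, 42, 45, 46, 49, 52, 53, 54, 55, 56, 58, 63, 69, 72, 73, 79, 86, 96.
n = 18.
(a) r = 14.6; between ranks 14 (72) and 15 (73): 72.6.
(b) r = 15.2; between ranks 15 (73) and 16 (79): 74.2.
|72.6 − 74.2| = 1.6.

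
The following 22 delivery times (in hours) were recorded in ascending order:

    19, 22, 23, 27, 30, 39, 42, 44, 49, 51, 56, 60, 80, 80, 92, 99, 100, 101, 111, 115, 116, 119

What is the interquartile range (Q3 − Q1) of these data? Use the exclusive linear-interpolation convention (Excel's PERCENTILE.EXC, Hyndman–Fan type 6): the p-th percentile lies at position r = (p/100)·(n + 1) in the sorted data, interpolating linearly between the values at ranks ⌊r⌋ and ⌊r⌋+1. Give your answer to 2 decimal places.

63.50

n = 22.
P25: r = 5.75; ranks 5–6 are 30, 39; interpolating gives 36.75.
P75: r = 17.25; ranks 17–18 are 100, 101; interpolating gives 100.25.
Difference: 100.25 − 36.75 = 63.5.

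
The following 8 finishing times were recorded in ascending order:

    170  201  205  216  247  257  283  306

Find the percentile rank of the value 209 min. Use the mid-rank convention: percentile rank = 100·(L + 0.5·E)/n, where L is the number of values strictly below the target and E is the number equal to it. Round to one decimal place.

Count below 209: L = 3; count equal: E = 0; n = 8.
Percentile rank = 100·(3 + 0.5·0)/8 = 100·3/8 = 37.5.

37.5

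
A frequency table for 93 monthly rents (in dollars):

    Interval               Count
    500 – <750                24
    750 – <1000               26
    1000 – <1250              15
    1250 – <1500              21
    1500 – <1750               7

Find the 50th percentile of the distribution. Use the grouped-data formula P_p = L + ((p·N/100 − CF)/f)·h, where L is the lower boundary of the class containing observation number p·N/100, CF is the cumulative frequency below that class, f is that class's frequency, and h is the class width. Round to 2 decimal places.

966.35

N = 93; target position k = 50/100 · 93 = 46.5.
Cumulative frequencies: 24, 50, 65, 86, 93.
Observation 46.5 falls in the class 750 – <1000.
L = 750, CF = 24, f = 26, h = 250.
P50 = 750 + ((46.5 − 24)/26)·250 = 750 + 216.346 = 966.346.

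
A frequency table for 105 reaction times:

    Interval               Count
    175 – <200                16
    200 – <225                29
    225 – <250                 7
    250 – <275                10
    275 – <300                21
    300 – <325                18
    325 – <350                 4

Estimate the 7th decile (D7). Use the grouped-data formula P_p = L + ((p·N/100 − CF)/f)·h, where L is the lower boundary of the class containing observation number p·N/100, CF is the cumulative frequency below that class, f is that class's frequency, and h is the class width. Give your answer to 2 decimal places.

N = 105; target position k = 70/100 · 105 = 73.5.
Cumulative frequencies: 16, 45, 52, 62, 83, 101, 105.
Observation 73.5 falls in the class 275 – <300.
L = 275, CF = 62, f = 21, h = 25.
P70 = 275 + ((73.5 − 62)/21)·25 = 275 + 13.6905 = 288.69.

288.69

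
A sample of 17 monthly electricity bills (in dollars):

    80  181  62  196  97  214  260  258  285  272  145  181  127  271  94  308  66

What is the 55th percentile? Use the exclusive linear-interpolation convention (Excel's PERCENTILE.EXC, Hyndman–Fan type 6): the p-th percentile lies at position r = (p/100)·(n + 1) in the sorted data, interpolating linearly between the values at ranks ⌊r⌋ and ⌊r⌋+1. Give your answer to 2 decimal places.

Sorted: 62, 66, 80, 94, 97, 127, 145, 181, 181, 196, 214, 258, 260, 271, 272, 285, 308.
n = 17.
r = (55/100)·(17 + 1) = 9.9.
Rank 9 is 181 and rank 10 is 196.
Interpolate: 181 + 0.9·(196 − 181) = 181 + 0.9·15 = 194.5.

194.50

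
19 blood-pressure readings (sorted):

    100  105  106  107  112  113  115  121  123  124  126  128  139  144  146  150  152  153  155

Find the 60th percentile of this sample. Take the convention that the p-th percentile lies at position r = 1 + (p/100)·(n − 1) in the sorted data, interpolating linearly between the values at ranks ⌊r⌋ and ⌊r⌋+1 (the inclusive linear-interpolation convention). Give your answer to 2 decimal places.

127.60

n = 19.
r = 1 + (60/100)·(19 − 1) = 1 + 10.8 = 11.8.
Rank 11 is 126 and rank 12 is 128.
Interpolate: 126 + 0.8·(128 − 126) = 126 + 0.8·2 = 127.6.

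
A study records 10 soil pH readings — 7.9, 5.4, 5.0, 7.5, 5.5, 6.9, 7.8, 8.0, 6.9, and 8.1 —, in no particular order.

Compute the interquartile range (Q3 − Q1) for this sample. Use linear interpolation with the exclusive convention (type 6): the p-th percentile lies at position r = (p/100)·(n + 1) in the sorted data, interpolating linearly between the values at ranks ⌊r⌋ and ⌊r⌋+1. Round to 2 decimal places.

Sorted: 5.0, 5.4, 5.5, 6.9, 6.9, 7.5, 7.8, 7.9, 8.0, 8.1.
n = 10.
P25: r = 2.75; ranks 2–3 are 5.4, 5.5; interpolating gives 5.475.
P75: r = 8.25; ranks 8–9 are 7.9, 8.0; interpolating gives 7.925.
Difference: 7.925 − 5.475 = 2.45.

2.45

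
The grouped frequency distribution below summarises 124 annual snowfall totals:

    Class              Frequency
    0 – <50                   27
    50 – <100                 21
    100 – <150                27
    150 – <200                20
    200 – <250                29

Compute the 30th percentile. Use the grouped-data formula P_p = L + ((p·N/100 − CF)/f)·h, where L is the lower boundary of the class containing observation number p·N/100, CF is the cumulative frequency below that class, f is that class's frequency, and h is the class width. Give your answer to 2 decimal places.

74.29

N = 124; target position k = 30/100 · 124 = 37.2.
Cumulative frequencies: 27, 48, 75, 95, 124.
Observation 37.2 falls in the class 50 – <100.
L = 50, CF = 27, f = 21, h = 50.
P30 = 50 + ((37.2 − 27)/21)·50 = 50 + 24.2857 = 74.2857.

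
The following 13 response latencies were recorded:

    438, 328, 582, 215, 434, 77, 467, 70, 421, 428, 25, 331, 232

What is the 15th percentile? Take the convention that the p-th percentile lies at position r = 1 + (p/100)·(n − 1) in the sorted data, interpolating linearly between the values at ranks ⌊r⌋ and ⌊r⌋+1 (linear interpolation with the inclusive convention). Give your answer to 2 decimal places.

75.60

Sorted: 25, 70, 77, 215, 232, 328, 331, 421, 428, 434, 438, 467, 582.
n = 13.
r = 1 + (15/100)·(13 − 1) = 1 + 1.8 = 2.8.
Rank 2 is 70 and rank 3 is 77.
Interpolate: 70 + 0.8·(77 − 70) = 70 + 0.8·7 = 75.6.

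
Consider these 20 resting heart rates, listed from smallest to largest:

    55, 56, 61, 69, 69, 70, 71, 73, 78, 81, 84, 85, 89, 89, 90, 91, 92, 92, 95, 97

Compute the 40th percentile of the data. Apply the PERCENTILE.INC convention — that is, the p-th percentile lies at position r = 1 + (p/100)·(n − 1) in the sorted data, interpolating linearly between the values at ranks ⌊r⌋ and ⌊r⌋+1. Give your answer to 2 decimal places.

n = 20.
r = 1 + (40/100)·(20 − 1) = 1 + 7.6 = 8.6.
Rank 8 is 73 and rank 9 is 78.
Interpolate: 73 + 0.6·(78 − 73) = 73 + 0.6·5 = 76.

76.00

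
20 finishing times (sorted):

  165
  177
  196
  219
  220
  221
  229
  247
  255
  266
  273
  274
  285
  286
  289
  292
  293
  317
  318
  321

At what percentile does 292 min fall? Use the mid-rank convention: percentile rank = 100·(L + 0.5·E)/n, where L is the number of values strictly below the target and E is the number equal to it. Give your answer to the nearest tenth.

77.5

Count below 292: L = 15; count equal: E = 1; n = 20.
Percentile rank = 100·(15 + 0.5·1)/20 = 100·15.5/20 = 77.5.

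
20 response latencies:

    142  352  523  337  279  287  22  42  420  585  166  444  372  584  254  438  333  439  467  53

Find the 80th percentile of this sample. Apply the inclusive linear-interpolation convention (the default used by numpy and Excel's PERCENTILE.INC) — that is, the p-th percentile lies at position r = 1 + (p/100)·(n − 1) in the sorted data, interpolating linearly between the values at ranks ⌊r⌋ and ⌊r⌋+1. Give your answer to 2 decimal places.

448.60

Sorted: 22, 42, 53, 142, 166, 254, 279, 287, 333, 337, 352, 372, 420, 438, 439, 444, 467, 523, 584, 585.
n = 20.
r = 1 + (80/100)·(20 − 1) = 1 + 15.2 = 16.2.
Rank 16 is 444 and rank 17 is 467.
Interpolate: 444 + 0.2·(467 − 444) = 444 + 0.2·23 = 448.6.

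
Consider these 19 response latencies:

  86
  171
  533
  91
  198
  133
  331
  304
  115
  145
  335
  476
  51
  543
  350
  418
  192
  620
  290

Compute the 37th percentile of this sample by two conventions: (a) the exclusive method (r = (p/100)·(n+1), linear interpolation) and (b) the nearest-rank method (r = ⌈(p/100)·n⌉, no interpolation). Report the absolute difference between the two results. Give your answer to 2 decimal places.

Sorted: 51, 86, 91, 115, 133, 145, 171, 192, 198, 290, 304, 331, 335, 350, 418, 476, 533, 543, 620.
n = 19.
(a) r = 7.4; between ranks 7 (171) and 8 (192): 179.4.
(b) the nearest-rank method: rank 8 → 192.
|179.4 − 192| = 12.6.

12.60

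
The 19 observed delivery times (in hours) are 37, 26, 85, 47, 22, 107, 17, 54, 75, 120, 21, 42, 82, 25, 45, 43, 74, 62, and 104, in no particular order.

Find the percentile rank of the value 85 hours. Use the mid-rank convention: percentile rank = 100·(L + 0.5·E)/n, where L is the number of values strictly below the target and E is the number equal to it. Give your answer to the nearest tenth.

81.6

Sorted: 17, 21, 22, 25, 26, 37, 42, 43, 45, 47, 54, 62, 74, 75, 82, 85, 104, 107, 120.
Count below 85: L = 15; count equal: E = 1; n = 19.
Percentile rank = 100·(15 + 0.5·1)/19 = 100·15.5/19 = 81.58.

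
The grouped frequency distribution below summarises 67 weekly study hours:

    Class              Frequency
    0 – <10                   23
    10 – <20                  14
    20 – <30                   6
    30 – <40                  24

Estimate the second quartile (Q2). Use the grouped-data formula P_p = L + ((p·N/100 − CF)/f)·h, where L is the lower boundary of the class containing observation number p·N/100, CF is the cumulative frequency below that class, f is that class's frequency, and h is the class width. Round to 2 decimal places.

N = 67; target position k = 50/100 · 67 = 33.5.
Cumulative frequencies: 23, 37, 43, 67.
Observation 33.5 falls in the class 10 – <20.
L = 10, CF = 23, f = 14, h = 10.
P50 = 10 + ((33.5 − 23)/14)·10 = 10 + 7.5 = 17.5.

17.50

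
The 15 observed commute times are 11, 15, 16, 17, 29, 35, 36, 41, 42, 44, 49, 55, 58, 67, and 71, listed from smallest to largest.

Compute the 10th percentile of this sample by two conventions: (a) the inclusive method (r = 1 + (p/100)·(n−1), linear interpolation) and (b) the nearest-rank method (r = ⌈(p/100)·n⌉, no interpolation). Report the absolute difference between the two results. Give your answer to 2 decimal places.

n = 15.
(a) r = 2.4; between ranks 2 (15) and 3 (16): 15.4.
(b) the nearest-rank method: rank 2 → 15.
|15.4 − 15| = 0.4.

0.40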